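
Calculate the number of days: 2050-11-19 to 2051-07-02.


225 days

From November 19, 2050 to July 2, 2051
Rest of November 2050: 30 - 19 = 11
Full months: December 31, January 31, February 2051 28, March 31, April 30, May 31, June 30
Days into July 2051: 2
Total = 11 + 31 + 31 + 28 + 31 + 30 + 31 + 30 + 2 = 225 days


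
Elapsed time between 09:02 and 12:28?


End time in minutes: 12×60 + 28 = 748
Start time in minutes: 9×60 + 2 = 542
Difference = 748 - 542 = 206 minutes
= 3 hours 26 minutes

3h 26m


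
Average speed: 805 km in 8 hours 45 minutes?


Distance: 805 km
Time: 8h 45m = 525 min = 525/60 = 35/4 hours
Speed = 805 ÷ (35/4) = 805 × 4 / 35 = 3220/35 = 92.0 km/h

92.0 km/h


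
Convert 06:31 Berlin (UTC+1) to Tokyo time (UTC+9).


Time difference = UTC+9 - UTC+1 = +8 hours
New hour = (6 + 8) mod 24
= 14 mod 24 = 14
Minutes unchanged → 14:31

14:31


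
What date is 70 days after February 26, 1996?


Start: February 26, 1996
Add 70 days
February 26 → March 1: 29 - 26 + 1 = 4 days (70 - 4 = 66 left)
March 1 → April 1: 31 - 1 + 1 = 31 days (66 - 31 = 35 left)
April 1 → May 1: 30 - 1 + 1 = 30 days (35 - 30 = 5 left)
May 1 + 5 = May 6, 1996

May 6, 1996


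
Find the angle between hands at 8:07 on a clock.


Hour hand = 8×30 + 7×0.5 = 243.5°
Minute hand = 7×6 = 42°
Difference = |243.5 - 42| = 201.5°
Since > 180°: 360 - 201.5 = 158.5°

158.5°


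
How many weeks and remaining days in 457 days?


Weeks: 457 ÷ 7 = 65 remainder 2

65 weeks 2 days


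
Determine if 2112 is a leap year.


Yes

Rules: divisible by 4 AND (not by 100 OR by 400)
2112 ÷ 4 = 528 exactly → divisible by 4
2112 ÷ 100 = 21 remainder 12 → not divisible by 100
Divisible by 4 but not by 100 → leap year


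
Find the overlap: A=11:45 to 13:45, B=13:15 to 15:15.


30 minutes

Meeting A: 705-825 (in minutes from midnight)
Meeting B: 795-915
Overlap start = max(705, 795) = 795
Overlap end = min(825, 915) = 825
Overlap = max(0, 825 - 795) = 30 min


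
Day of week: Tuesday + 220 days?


Start: Tuesday (index 1)
(1 + 220) mod 7
= 221 mod 7
= 4
Index 4 → Friday

Friday


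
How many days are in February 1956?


29 days

Month: February (month 2)
February: 28 or 29 (leap year)
1956 leap year? Yes


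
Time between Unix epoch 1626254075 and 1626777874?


Difference = 1626777874 - 1626254075 = 523799 seconds
In hours: 523799 / 3600 ≈ 145.5
In days: 523799 / 86400 ≈ 6.06

523799 seconds (145.5 hours / 6.06 days)


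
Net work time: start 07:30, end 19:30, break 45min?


11h 15m (675 minutes)

Total time = (19×60+30) - (7×60+30)
= 1170 - 450 = 720 min
Minus break: 720 - 45 = 675 min
= 11h 15m


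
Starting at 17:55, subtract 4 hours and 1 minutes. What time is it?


Start: 1075 minutes from midnight
Subtract: 241 minutes
Remaining: 1075 - 241 = 834
Hours: 13, Minutes: 54

13:54


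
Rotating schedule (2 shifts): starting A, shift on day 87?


Shift A

Shifts: A, B
Start: A (index 0)
Day 87: (0 + 87 - 1) mod 2
= 86 mod 2
= 0
Index 0 → shift A


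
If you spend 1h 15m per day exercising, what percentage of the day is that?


Time: 75 minutes
Day: 1440 minutes
Percentage = (75/1440) × 100 ≈ 5.2%

5.2%


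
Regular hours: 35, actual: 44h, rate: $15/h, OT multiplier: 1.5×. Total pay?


Regular: 35h × $15 = $525.00
Overtime: 44 - 35 = 9h
OT pay: 9h × $15 × 1.5 = $202.50
Total = $525.00 + $202.50 = $727.50

$727.50


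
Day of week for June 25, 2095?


Zeller's congruence:
q=25, m=6, k=95, j=20
h = (25 + ⌊13×7/5⌋ + 95 + ⌊95/4⌋ + ⌊20/4⌋ - 2×20) mod 7
= (25 + 18 + 95 + 23 + 5 - 40) mod 7
= 126 mod 7 = 0
h=0 → Saturday

Saturday


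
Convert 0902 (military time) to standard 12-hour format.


Hour: 9
9 < 12 → AM

9:02 AM


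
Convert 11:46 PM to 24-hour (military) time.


Input: 11:46 PM
PM: 11 + 12 = 23

23:46


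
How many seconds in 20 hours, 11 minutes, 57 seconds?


Hours: 20 × 3600 = 72000
Minutes: 11 × 60 = 660
Seconds: 57
Total = 72000 + 660 + 57 = 72717

72717 seconds


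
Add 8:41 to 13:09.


21:50

Start: 789 minutes from midnight
Add: 521 minutes
Total: 1310 minutes
Hours: 1310 ÷ 60 = 21 remainder 50


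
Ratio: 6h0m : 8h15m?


Duration 1: 360 minutes
Duration 2: 495 minutes
Ratio = 360:495
GCD = 45
Simplified = 8:11
As a decimal: 8/11 ≈ 0.73

8:11 (0.73)


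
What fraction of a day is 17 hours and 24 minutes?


0.7250 (72.50%)

Total minutes: 17×60 + 24 = 1044
Day = 24×60 = 1440 minutes
Fraction = 1044/1440 = 0.7250
As a percentage: 1044/1440 × 100 = 72.50%


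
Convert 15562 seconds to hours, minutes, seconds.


4h 19m 22s

Hours: 15562 ÷ 3600 = 4 remainder 1162
Minutes: 1162 ÷ 60 = 19 remainder 22
Seconds: 22


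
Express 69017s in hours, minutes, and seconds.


Hours: 69017 ÷ 3600 = 19 remainder 617
Minutes: 617 ÷ 60 = 10 remainder 17
Seconds: 17

19h 10m 17s


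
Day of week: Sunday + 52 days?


Start: Sunday (index 6)
(6 + 52) mod 7
= 58 mod 7
= 2
Index 2 → Wednesday

Wednesday


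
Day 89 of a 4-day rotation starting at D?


Shifts: A, B, C, D
Start: D (index 3)
Day 89: (3 + 89 - 1) mod 4
= 91 mod 4
= 3
Index 3 → shift D

Shift D


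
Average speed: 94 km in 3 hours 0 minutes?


Distance: 94 km
Time: 3 hours
Speed = 94 / 3 ≈ 31.3 km/h

31.3 km/h


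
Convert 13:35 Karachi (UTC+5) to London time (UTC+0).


Time difference = UTC+0 - UTC+5 = -5 hours
New hour = (13 -5) mod 24
= 8 mod 24 = 8
Minutes unchanged → 08:35

08:35


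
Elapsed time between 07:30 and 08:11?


0h 41m

End time in minutes: 8×60 + 11 = 491
Start time in minutes: 7×60 + 30 = 450
Difference = 491 - 450 = 41 minutes
= 0 hours 41 minutes


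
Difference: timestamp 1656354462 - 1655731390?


Difference = 1656354462 - 1655731390 = 623072 seconds
In hours: 623072 / 3600 ≈ 173.1
In days: 623072 / 86400 ≈ 7.21

623072 seconds (173.1 hours / 7.21 days)


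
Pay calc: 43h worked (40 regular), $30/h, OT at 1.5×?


Regular: 40h × $30 = $1200.00
Overtime: 43 - 40 = 3h
OT pay: 3h × $30 × 1.5 = $135.00
Total = $1200.00 + $135.00 = $1335.00

$1335.00


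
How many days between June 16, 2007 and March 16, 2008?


From June 16, 2007 to March 16, 2008
Rest of June 2007: 30 - 16 = 14
Full months: July 31, August 31, September 30, October 31, November 30, December 31, January 31, February 2008 29
Days into March 2008: 16
Total = 14 + 31 + 31 + 30 + 31 + 30 + 31 + 31 + 29 + 16 = 274 days

274 days


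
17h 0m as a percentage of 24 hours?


Total minutes: 17×60 + 0 = 1020
Day = 24×60 = 1440 minutes
Fraction = 1020/1440 ≈ 0.7083
As a percentage: 1020/1440 × 100 ≈ 70.83%

0.7083 (70.83%)


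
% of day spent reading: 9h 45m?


Time: 585 minutes
Day: 1440 minutes
Percentage = (585/1440) × 100 ≈ 40.6%

40.6%


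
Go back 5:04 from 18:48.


13:44

Start: 1128 minutes from midnight
Subtract: 304 minutes
Remaining: 1128 - 304 = 824
Hours: 13, Minutes: 44


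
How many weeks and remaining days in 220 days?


Weeks: 220 ÷ 7 = 31 remainder 3

31 weeks 3 days


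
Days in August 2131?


Month: August (month 8)
August has 31 days

31 days


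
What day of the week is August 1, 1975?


Friday

Zeller's congruence:
q=1, m=8, k=75, j=19
h = (1 + ⌊13×9/5⌋ + 75 + ⌊75/4⌋ + ⌊19/4⌋ - 2×19) mod 7
= (1 + 23 + 75 + 18 + 4 - 38) mod 7
= 83 mod 7 = 6
h=6 → Friday


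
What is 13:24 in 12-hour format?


Hour: 13
13 - 12 = 1 → PM

1:24 PM


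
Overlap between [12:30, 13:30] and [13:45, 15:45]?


Meeting A: 750-810 (in minutes from midnight)
Meeting B: 825-945
Overlap start = max(750, 825) = 825
Overlap end = min(810, 945) = 810
Overlap = max(0, 810 - 825) = 0 min

0 minutes


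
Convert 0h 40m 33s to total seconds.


Hours: 0 × 3600 = 0
Minutes: 40 × 60 = 2400
Seconds: 33
Total = 0 + 2400 + 33 = 2433

2433 seconds


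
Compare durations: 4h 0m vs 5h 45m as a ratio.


Duration 1: 240 minutes
Duration 2: 345 minutes
Ratio = 240:345
GCD = 15
Simplified = 16:23
As a decimal: 16/23 ≈ 0.70

16:23 (0.70)


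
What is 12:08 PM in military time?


Input: 12:08 PM
12 PM → 12 (noon)

12:08


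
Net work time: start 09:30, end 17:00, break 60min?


6h 30m (390 minutes)

Total time = (17×60+0) - (9×60+30)
= 1020 - 570 = 450 min
Minus break: 450 - 60 = 390 min
= 6h 30m


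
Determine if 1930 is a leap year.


No

Rules: divisible by 4 AND (not by 100 OR by 400)
1930 ÷ 4 = 482 remainder 2 → not divisible by 4
Not divisible by 4 → not a leap year


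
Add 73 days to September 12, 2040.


November 24, 2040

Start: September 12, 2040
Add 73 days
September 12 → October 1: 30 - 12 + 1 = 19 days (73 - 19 = 54 left)
October 1 → November 1: 31 - 1 + 1 = 31 days (54 - 31 = 23 left)
November 1 + 23 = November 24, 2040


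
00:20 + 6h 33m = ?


06:53

Start: 20 minutes from midnight
Add: 393 minutes
Total: 413 minutes
Hours: 413 ÷ 60 = 6 remainder 53


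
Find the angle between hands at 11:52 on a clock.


Hour hand = 11×30 + 52×0.5 = 356.0°
Minute hand = 52×6 = 312°
Difference = |356.0 - 312| = 44.0°

44.0°


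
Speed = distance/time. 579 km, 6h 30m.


89.1 km/h

Distance: 579 km
Time: 6h 30m = 390 min = 390/60 = 13/2 hours
Speed = 579 ÷ (13/2) = 579 × 2 / 13 = 1158/13 ≈ 89.1 km/h


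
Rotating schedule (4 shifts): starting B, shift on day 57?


Shift B

Shifts: A, B, C, D
Start: B (index 1)
Day 57: (1 + 57 - 1) mod 4
= 57 mod 4
= 1
Index 1 → shift B


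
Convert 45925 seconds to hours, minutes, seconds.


12h 45m 25s

Hours: 45925 ÷ 3600 = 12 remainder 2725
Minutes: 2725 ÷ 60 = 45 remainder 25
Seconds: 25


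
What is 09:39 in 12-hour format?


9:39 AM

Hour: 9
9 < 12 → AM


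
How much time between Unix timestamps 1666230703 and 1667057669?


826966 seconds (229.7 hours / 9.57 days)

Difference = 1667057669 - 1666230703 = 826966 seconds
In hours: 826966 / 3600 ≈ 229.7
In days: 826966 / 86400 ≈ 9.57


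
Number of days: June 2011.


30 days

Month: June (month 6)
June has 30 days


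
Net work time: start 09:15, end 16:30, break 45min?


Total time = (16×60+30) - (9×60+15)
= 990 - 555 = 435 min
Minus break: 435 - 45 = 390 min
= 6h 30m

6h 30m (390 minutes)


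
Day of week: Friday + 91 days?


Friday

Start: Friday (index 4)
(4 + 91) mod 7
= 95 mod 7
= 4
Index 4 → Friday


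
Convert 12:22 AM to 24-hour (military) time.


00:22

Input: 12:22 AM
12 AM → 00 (midnight)


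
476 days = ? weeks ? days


Weeks: 476 ÷ 7 = 68 remainder 0

68 weeks 0 days


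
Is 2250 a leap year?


Rules: divisible by 4 AND (not by 100 OR by 400)
2250 ÷ 4 = 562 remainder 2 → not divisible by 4
Not divisible by 4 → not a leap year

No


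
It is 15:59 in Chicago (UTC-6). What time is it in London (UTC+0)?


Time difference = UTC+0 - UTC-6 = +6 hours
New hour = (15 + 6) mod 24
= 21 mod 24 = 21
Minutes unchanged → 21:59

21:59


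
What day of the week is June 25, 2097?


Tuesday

Zeller's congruence:
q=25, m=6, k=97, j=20
h = (25 + ⌊13×7/5⌋ + 97 + ⌊97/4⌋ + ⌊20/4⌋ - 2×20) mod 7
= (25 + 18 + 97 + 24 + 5 - 40) mod 7
= 129 mod 7 = 3
h=3 → Tuesday


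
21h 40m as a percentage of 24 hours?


Total minutes: 21×60 + 40 = 1300
Day = 24×60 = 1440 minutes
Fraction = 1300/1440 ≈ 0.9028
As a percentage: 1300/1440 × 100 ≈ 90.28%

0.9028 (90.28%)


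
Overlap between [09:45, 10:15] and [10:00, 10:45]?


15 minutes

Meeting A: 585-615 (in minutes from midnight)
Meeting B: 600-645
Overlap start = max(585, 600) = 600
Overlap end = min(615, 645) = 615
Overlap = max(0, 615 - 600) = 15 min


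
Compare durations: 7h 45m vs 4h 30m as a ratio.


31:18 (1.72)

Duration 1: 465 minutes
Duration 2: 270 minutes
Ratio = 465:270
GCD = 15
Simplified = 31:18
As a decimal: 31/18 ≈ 1.72


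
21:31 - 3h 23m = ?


Start: 1291 minutes from midnight
Subtract: 203 minutes
Remaining: 1291 - 203 = 1088
Hours: 18, Minutes: 8

18:08


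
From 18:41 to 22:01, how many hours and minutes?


3h 20m

End time in minutes: 22×60 + 1 = 1321
Start time in minutes: 18×60 + 41 = 1121
Difference = 1321 - 1121 = 200 minutes
= 3 hours 20 minutes


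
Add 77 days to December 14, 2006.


March 1, 2007

Start: December 14, 2006
Add 77 days
December 14 → January 1: 31 - 14 + 1 = 18 days (77 - 18 = 59 left)
January 1 → February 1: 31 - 1 + 1 = 31 days (59 - 31 = 28 left)
February 1 → March 1: 28 - 1 + 1 = 28 days (28 - 28 = 0 left)
Land exactly on March 1, 2007


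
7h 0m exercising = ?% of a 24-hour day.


Time: 420 minutes
Day: 1440 minutes
Percentage = (420/1440) × 100 ≈ 29.2%

29.2%


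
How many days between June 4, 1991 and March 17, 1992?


From June 4, 1991 to March 17, 1992
Rest of June 1991: 30 - 4 = 26
Full months: July 31, August 31, September 30, October 31, November 30, December 31, January 31, February 1992 29
Days into March 1992: 17
Total = 26 + 31 + 31 + 30 + 31 + 30 + 31 + 31 + 29 + 17 = 287 days

287 days


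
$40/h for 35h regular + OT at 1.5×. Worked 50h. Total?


Regular: 35h × $40 = $1400.00
Overtime: 50 - 35 = 15h
OT pay: 15h × $40 × 1.5 = $900.00
Total = $1400.00 + $900.00 = $2300.00

$2300.00


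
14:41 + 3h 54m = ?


Start: 881 minutes from midnight
Add: 234 minutes
Total: 1115 minutes
Hours: 1115 ÷ 60 = 18 remainder 35

18:35


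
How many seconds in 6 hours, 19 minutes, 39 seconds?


22779 seconds

Hours: 6 × 3600 = 21600
Minutes: 19 × 60 = 1140
Seconds: 39
Total = 21600 + 1140 + 39 = 22779


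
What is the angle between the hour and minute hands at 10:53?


8.5°

Hour hand = 10×30 + 53×0.5 = 326.5°
Minute hand = 53×6 = 318°
Difference = |326.5 - 318| = 8.5°


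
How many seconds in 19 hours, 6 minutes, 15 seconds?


68775 seconds

Hours: 19 × 3600 = 68400
Minutes: 6 × 60 = 360
Seconds: 15
Total = 68400 + 360 + 15 = 68775


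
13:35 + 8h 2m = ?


Start: 815 minutes from midnight
Add: 482 minutes
Total: 1297 minutes
Hours: 1297 ÷ 60 = 21 remainder 37

21:37


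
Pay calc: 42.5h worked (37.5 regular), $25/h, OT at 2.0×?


Regular: 37.5h × $25 = $937.50
Overtime: 42.5 - 37.5 = 5.0h
OT pay: 5.0h × $25 × 2.0 = $250.00
Total = $937.50 + $250.00 = $1187.50

$1187.50


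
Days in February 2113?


28 days

Month: February (month 2)
February: 28 or 29 (leap year)
2113 leap year? No


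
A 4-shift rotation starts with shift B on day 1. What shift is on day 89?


Shifts: A, B, C, D
Start: B (index 1)
Day 89: (1 + 89 - 1) mod 4
= 89 mod 4
= 1
Index 1 → shift B

Shift B


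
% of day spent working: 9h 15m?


Time: 555 minutes
Day: 1440 minutes
Percentage = (555/1440) × 100 ≈ 38.5%

38.5%


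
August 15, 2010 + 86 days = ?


November 9, 2010

Start: August 15, 2010
Add 86 days
August 15 → September 1: 31 - 15 + 1 = 17 days (86 - 17 = 69 left)
September 1 → October 1: 30 - 1 + 1 = 30 days (69 - 30 = 39 left)
October 1 → November 1: 31 - 1 + 1 = 31 days (39 - 31 = 8 left)
November 1 + 8 = November 9, 2010


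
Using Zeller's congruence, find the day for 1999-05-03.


Zeller's congruence:
q=3, m=5, k=99, j=19
h = (3 + ⌊13×6/5⌋ + 99 + ⌊99/4⌋ + ⌊19/4⌋ - 2×19) mod 7
= (3 + 15 + 99 + 24 + 4 - 38) mod 7
= 107 mod 7 = 2
h=2 → Monday

Monday


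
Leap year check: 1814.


No

Rules: divisible by 4 AND (not by 100 OR by 400)
1814 ÷ 4 = 453 remainder 2 → not divisible by 4
Not divisible by 4 → not a leap year


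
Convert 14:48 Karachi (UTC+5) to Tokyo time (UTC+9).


18:48

Time difference = UTC+9 - UTC+5 = +4 hours
New hour = (14 + 4) mod 24
= 18 mod 24 = 18
Minutes unchanged → 18:48


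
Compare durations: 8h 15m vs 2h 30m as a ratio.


Duration 1: 495 minutes
Duration 2: 150 minutes
Ratio = 495:150
GCD = 15
Simplified = 33:10
As a decimal: 33/10 = 3.30

33:10 (3.30)


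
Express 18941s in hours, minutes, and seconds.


Hours: 18941 ÷ 3600 = 5 remainder 941
Minutes: 941 ÷ 60 = 15 remainder 41
Seconds: 41

5h 15m 41s


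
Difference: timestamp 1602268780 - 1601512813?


755967 seconds (210.0 hours / 8.75 days)

Difference = 1602268780 - 1601512813 = 755967 seconds
In hours: 755967 / 3600 ≈ 210.0
In days: 755967 / 86400 ≈ 8.75


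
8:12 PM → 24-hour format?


20:12

Input: 8:12 PM
PM: 8 + 12 = 20


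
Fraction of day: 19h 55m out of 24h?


Total minutes: 19×60 + 55 = 1195
Day = 24×60 = 1440 minutes
Fraction = 1195/1440 ≈ 0.8299
As a percentage: 1195/1440 × 100 ≈ 82.99%

0.8299 (82.99%)


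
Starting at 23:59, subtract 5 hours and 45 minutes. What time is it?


Start: 1439 minutes from midnight
Subtract: 345 minutes
Remaining: 1439 - 345 = 1094
Hours: 18, Minutes: 14

18:14


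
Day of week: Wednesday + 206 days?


Start: Wednesday (index 2)
(2 + 206) mod 7
= 208 mod 7
= 5
Index 5 → Saturday

Saturday


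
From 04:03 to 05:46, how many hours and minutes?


End time in minutes: 5×60 + 46 = 346
Start time in minutes: 4×60 + 3 = 243
Difference = 346 - 243 = 103 minutes
= 1 hours 43 minutes

1h 43m


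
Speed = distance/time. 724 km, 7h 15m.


99.9 km/h

Distance: 724 km
Time: 7h 15m = 435 min = 435/60 = 29/4 hours
Speed = 724 ÷ (29/4) = 724 × 4 / 29 = 2896/29 ≈ 99.9 km/h


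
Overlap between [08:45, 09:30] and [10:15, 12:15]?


0 minutes

Meeting A: 525-570 (in minutes from midnight)
Meeting B: 615-735
Overlap start = max(525, 615) = 615
Overlap end = min(570, 735) = 570
Overlap = max(0, 570 - 615) = 0 min


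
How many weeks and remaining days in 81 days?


Weeks: 81 ÷ 7 = 11 remainder 4

11 weeks 4 days


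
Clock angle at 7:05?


Hour hand = 7×30 + 5×0.5 = 212.5°
Minute hand = 5×6 = 30°
Difference = |212.5 - 30| = 182.5°
Since > 180°: 360 - 182.5 = 177.5°

177.5°


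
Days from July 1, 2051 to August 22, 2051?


From July 1, 2051 to August 22, 2051
Rest of July 2051: 31 - 1 = 30
Days into August 2051: 22
Total = 30 + 22 = 52 days

52 days


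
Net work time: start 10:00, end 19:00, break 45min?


Total time = (19×60+0) - (10×60+0)
= 1140 - 600 = 540 min
Minus break: 540 - 45 = 495 min
= 8h 15m

8h 15m (495 minutes)


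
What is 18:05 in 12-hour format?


Hour: 18
18 - 12 = 6 → PM

6:05 PM


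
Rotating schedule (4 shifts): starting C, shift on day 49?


Shifts: A, B, C, D
Start: C (index 2)
Day 49: (2 + 49 - 1) mod 4
= 50 mod 4
= 2
Index 2 → shift C

Shift C


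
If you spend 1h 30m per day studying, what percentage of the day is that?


Time: 90 minutes
Day: 1440 minutes
Percentage = (90/1440) × 100 ≈ 6.3%

6.3%


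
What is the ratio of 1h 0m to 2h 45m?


4:11 (0.36)

Duration 1: 60 minutes
Duration 2: 165 minutes
Ratio = 60:165
GCD = 15
Simplified = 4:11
As a decimal: 4/11 ≈ 0.36


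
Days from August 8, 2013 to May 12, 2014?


277 days

From August 8, 2013 to May 12, 2014
Rest of August 2013: 31 - 8 = 23
Full months: September 30, October 31, November 30, December 31, January 31, February 2014 28, March 31, April 30
Days into May 2014: 12
Total = 23 + 30 + 31 + 30 + 31 + 31 + 28 + 31 + 30 + 12 = 277 days


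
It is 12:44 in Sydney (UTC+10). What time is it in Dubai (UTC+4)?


Time difference = UTC+4 - UTC+10 = -6 hours
New hour = (12 -6) mod 24
= 6 mod 24 = 6
Minutes unchanged → 06:44

06:44


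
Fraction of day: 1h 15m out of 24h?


0.0521 (5.21%)

Total minutes: 1×60 + 15 = 75
Day = 24×60 = 1440 minutes
Fraction = 75/1440 ≈ 0.0521
As a percentage: 75/1440 × 100 ≈ 5.21%


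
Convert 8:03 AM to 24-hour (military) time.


08:03

Input: 8:03 AM
AM hour stays: 8


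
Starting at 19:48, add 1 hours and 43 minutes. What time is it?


Start: 1188 minutes from midnight
Add: 103 minutes
Total: 1291 minutes
Hours: 1291 ÷ 60 = 21 remainder 31

21:31


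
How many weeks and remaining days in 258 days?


Weeks: 258 ÷ 7 = 36 remainder 6

36 weeks 6 days


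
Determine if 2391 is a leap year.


Rules: divisible by 4 AND (not by 100 OR by 400)
2391 ÷ 4 = 597 remainder 3 → not divisible by 4
Not divisible by 4 → not a leap year

No


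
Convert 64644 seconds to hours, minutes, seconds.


Hours: 64644 ÷ 3600 = 17 remainder 3444
Minutes: 3444 ÷ 60 = 57 remainder 24
Seconds: 24

17h 57m 24s


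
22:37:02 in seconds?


81422 seconds

Hours: 22 × 3600 = 79200
Minutes: 37 × 60 = 2220
Seconds: 2
Total = 79200 + 2220 + 2 = 81422


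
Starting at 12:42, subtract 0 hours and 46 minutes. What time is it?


Start: 762 minutes from midnight
Subtract: 46 minutes
Remaining: 762 - 46 = 716
Hours: 11, Minutes: 56

11:56


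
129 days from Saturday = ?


Start: Saturday (index 5)
(5 + 129) mod 7
= 134 mod 7
= 1
Index 1 → Tuesday

Tuesday


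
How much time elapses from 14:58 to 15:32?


0h 34m

End time in minutes: 15×60 + 32 = 932
Start time in minutes: 14×60 + 58 = 898
Difference = 932 - 898 = 34 minutes
= 0 hours 34 minutes


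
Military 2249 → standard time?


Hour: 22
22 - 12 = 10 → PM

10:49 PM


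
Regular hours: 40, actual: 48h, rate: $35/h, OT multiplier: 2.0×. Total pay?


$1960.00

Regular: 40h × $35 = $1400.00
Overtime: 48 - 40 = 8h
OT pay: 8h × $35 × 2.0 = $560.00
Total = $1400.00 + $560.00 = $1960.00


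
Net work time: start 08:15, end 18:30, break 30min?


Total time = (18×60+30) - (8×60+15)
= 1110 - 495 = 615 min
Minus break: 615 - 30 = 585 min
= 9h 45m

9h 45m (585 minutes)


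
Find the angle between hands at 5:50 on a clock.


Hour hand = 5×30 + 50×0.5 = 175.0°
Minute hand = 50×6 = 300°
Difference = |175.0 - 300| = 125.0°

125.0°


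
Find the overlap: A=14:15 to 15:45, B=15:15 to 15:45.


Meeting A: 855-945 (in minutes from midnight)
Meeting B: 915-945
Overlap start = max(855, 915) = 915
Overlap end = min(945, 945) = 945
Overlap = max(0, 945 - 915) = 30 min

30 minutes


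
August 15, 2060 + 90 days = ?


November 13, 2060

Start: August 15, 2060
Add 90 days
August 15 → September 1: 31 - 15 + 1 = 17 days (90 - 17 = 73 left)
September 1 → October 1: 30 - 1 + 1 = 30 days (73 - 30 = 43 left)
October 1 → November 1: 31 - 1 + 1 = 31 days (43 - 31 = 12 left)
November 1 + 12 = November 13, 2060


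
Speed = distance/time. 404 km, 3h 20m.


121.2 km/h

Distance: 404 km
Time: 3h 20m = 200 min = 200/60 = 10/3 hours
Speed = 404 ÷ (10/3) = 404 × 3 / 10 = 1212/10 = 121.2 km/h


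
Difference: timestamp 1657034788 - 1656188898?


845890 seconds (235.0 hours / 9.79 days)

Difference = 1657034788 - 1656188898 = 845890 seconds
In hours: 845890 / 3600 ≈ 235.0
In days: 845890 / 86400 ≈ 9.79


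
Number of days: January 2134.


Month: January (month 1)
January has 31 days

31 days


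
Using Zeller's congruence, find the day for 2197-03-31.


Friday

Zeller's congruence:
q=31, m=3, k=97, j=21
h = (31 + ⌊13×4/5⌋ + 97 + ⌊97/4⌋ + ⌊21/4⌋ - 2×21) mod 7
= (31 + 10 + 97 + 24 + 5 - 42) mod 7
= 125 mod 7 = 6
h=6 → Friday


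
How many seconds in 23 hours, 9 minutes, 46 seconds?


83386 seconds

Hours: 23 × 3600 = 82800
Minutes: 9 × 60 = 540
Seconds: 46
Total = 82800 + 540 + 46 = 83386


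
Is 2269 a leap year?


No

Rules: divisible by 4 AND (not by 100 OR by 400)
2269 ÷ 4 = 567 remainder 1 → not divisible by 4
Not divisible by 4 → not a leap year


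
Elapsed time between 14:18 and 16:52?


2h 34m

End time in minutes: 16×60 + 52 = 1012
Start time in minutes: 14×60 + 18 = 858
Difference = 1012 - 858 = 154 minutes
= 2 hours 34 minutes


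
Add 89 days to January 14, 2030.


Start: January 14, 2030
Add 89 days
January 14 → February 1: 31 - 14 + 1 = 18 days (89 - 18 = 71 left)
February 1 → March 1: 28 - 1 + 1 = 28 days (71 - 28 = 43 left)
March 1 → April 1: 31 - 1 + 1 = 31 days (43 - 31 = 12 left)
April 1 + 12 = April 13, 2030

April 13, 2030


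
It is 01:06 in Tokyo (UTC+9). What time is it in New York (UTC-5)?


Time difference = UTC-5 - UTC+9 = -14 hours
New hour = (1 -14) mod 24
= -13 mod 24 = 11
Minutes unchanged → 11:06; -13 < 0 → previous day

11:06 (previous day)


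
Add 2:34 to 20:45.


23:19

Start: 1245 minutes from midnight
Add: 154 minutes
Total: 1399 minutes
Hours: 1399 ÷ 60 = 23 remainder 19


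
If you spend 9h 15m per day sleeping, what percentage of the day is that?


38.5%

Time: 555 minutes
Day: 1440 minutes
Percentage = (555/1440) × 100 ≈ 38.5%


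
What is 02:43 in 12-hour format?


2:43 AM

Hour: 2
2 < 12 → AM


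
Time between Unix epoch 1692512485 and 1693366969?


Difference = 1693366969 - 1692512485 = 854484 seconds
In hours: 854484 / 3600 ≈ 237.4
In days: 854484 / 86400 ≈ 9.89

854484 seconds (237.4 hours / 9.89 days)


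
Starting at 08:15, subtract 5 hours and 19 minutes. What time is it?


Start: 495 minutes from midnight
Subtract: 319 minutes
Remaining: 495 - 319 = 176
Hours: 2, Minutes: 56

02:56


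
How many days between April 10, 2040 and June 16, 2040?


From April 10, 2040 to June 16, 2040
Rest of April 2040: 30 - 10 = 20
Full months: May 31
Days into June 2040: 16
Total = 20 + 31 + 16 = 67 days

67 days


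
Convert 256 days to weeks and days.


Weeks: 256 ÷ 7 = 36 remainder 4

36 weeks 4 days


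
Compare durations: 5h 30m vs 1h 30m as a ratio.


11:3 (3.67)

Duration 1: 330 minutes
Duration 2: 90 minutes
Ratio = 330:90
GCD = 30
Simplified = 11:3
As a decimal: 11/3 ≈ 3.67


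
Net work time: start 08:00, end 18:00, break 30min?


9h 30m (570 minutes)

Total time = (18×60+0) - (8×60+0)
= 1080 - 480 = 600 min
Minus break: 600 - 30 = 570 min
= 9h 30m


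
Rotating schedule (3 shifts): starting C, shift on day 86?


Shift A

Shifts: A, B, C
Start: C (index 2)
Day 86: (2 + 86 - 1) mod 3
= 87 mod 3
= 0
Index 0 → shift A


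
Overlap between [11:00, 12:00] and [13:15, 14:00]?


0 minutes

Meeting A: 660-720 (in minutes from midnight)
Meeting B: 795-840
Overlap start = max(660, 795) = 795
Overlap end = min(720, 840) = 720
Overlap = max(0, 720 - 795) = 0 min


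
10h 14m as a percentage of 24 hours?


Total minutes: 10×60 + 14 = 614
Day = 24×60 = 1440 minutes
Fraction = 614/1440 ≈ 0.4264
As a percentage: 614/1440 × 100 ≈ 42.64%

0.4264 (42.64%)


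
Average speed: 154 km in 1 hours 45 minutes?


88.0 km/h

Distance: 154 km
Time: 1h 45m = 105 min = 105/60 = 7/4 hours
Speed = 154 ÷ (7/4) = 154 × 4 / 7 = 616/7 = 88.0 km/h


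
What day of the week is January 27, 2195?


Zeller's congruence:
q=27, m=13, k=94, j=21
h = (27 + ⌊13×14/5⌋ + 94 + ⌊94/4⌋ + ⌊21/4⌋ - 2×21) mod 7
= (27 + 36 + 94 + 23 + 5 - 42) mod 7
= 143 mod 7 = 3
h=3 → Tuesday

Tuesday


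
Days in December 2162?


31 days

Month: December (month 12)
December has 31 days


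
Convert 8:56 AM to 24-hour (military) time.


Input: 8:56 AM
AM hour stays: 8

08:56


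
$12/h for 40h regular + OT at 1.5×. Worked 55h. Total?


Regular: 40h × $12 = $480.00
Overtime: 55 - 40 = 15h
OT pay: 15h × $12 × 1.5 = $270.00
Total = $480.00 + $270.00 = $750.00

$750.00


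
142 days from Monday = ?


Start: Monday (index 0)
(0 + 142) mod 7
= 142 mod 7
= 2
Index 2 → Wednesday

Wednesday


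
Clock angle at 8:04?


Hour hand = 8×30 + 4×0.5 = 242.0°
Minute hand = 4×6 = 24°
Difference = |242.0 - 24| = 218.0°
Since > 180°: 360 - 218.0 = 142.0°

142.0°


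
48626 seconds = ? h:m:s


13h 30m 26s

Hours: 48626 ÷ 3600 = 13 remainder 1826
Minutes: 1826 ÷ 60 = 30 remainder 26
Seconds: 26


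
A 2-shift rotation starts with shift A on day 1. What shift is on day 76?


Shifts: A, B
Start: A (index 0)
Day 76: (0 + 76 - 1) mod 2
= 75 mod 2
= 1
Index 1 → shift B

Shift B


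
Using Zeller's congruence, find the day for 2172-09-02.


Wednesday

Zeller's congruence:
q=2, m=9, k=72, j=21
h = (2 + ⌊13×10/5⌋ + 72 + ⌊72/4⌋ + ⌊21/4⌋ - 2×21) mod 7
= (2 + 26 + 72 + 18 + 5 - 42) mod 7
= 81 mod 7 = 4
h=4 → Wednesday


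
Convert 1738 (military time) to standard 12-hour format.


Hour: 17
17 - 12 = 5 → PM

5:38 PM


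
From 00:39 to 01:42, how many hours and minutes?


End time in minutes: 1×60 + 42 = 102
Start time in minutes: 0×60 + 39 = 39
Difference = 102 - 39 = 63 minutes
= 1 hours 3 minutes

1h 3m


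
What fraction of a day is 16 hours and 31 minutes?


Total minutes: 16×60 + 31 = 991
Day = 24×60 = 1440 minutes
Fraction = 991/1440 ≈ 0.6882
As a percentage: 991/1440 × 100 ≈ 68.82%

0.6882 (68.82%)


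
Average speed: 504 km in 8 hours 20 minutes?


60.5 km/h

Distance: 504 km
Time: 8h 20m = 500 min = 500/60 = 25/3 hours
Speed = 504 ÷ (25/3) = 504 × 3 / 25 = 1512/25 ≈ 60.5 km/h


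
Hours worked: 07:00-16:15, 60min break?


8h 15m (495 minutes)

Total time = (16×60+15) - (7×60+0)
= 975 - 420 = 555 min
Minus break: 555 - 60 = 495 min
= 8h 15m


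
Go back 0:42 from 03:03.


Start: 183 minutes from midnight
Subtract: 42 minutes
Remaining: 183 - 42 = 141
Hours: 2, Minutes: 21

02:21


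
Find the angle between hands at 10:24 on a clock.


168.0°

Hour hand = 10×30 + 24×0.5 = 312.0°
Minute hand = 24×6 = 144°
Difference = |312.0 - 144| = 168.0°


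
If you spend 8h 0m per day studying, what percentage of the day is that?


Time: 480 minutes
Day: 1440 minutes
Percentage = (480/1440) × 100 ≈ 33.3%

33.3%


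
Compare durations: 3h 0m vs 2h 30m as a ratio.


6:5 (1.20)

Duration 1: 180 minutes
Duration 2: 150 minutes
Ratio = 180:150
GCD = 30
Simplified = 6:5
As a decimal: 6/5 = 1.20


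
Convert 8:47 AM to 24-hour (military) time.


08:47

Input: 8:47 AM
AM hour stays: 8


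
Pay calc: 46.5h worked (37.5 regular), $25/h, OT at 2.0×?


$1387.50

Regular: 37.5h × $25 = $937.50
Overtime: 46.5 - 37.5 = 9.0h
OT pay: 9.0h × $25 × 2.0 = $450.00
Total = $937.50 + $450.00 = $1387.50


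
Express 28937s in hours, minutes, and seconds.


Hours: 28937 ÷ 3600 = 8 remainder 137
Minutes: 137 ÷ 60 = 2 remainder 17
Seconds: 17

8h 2m 17s


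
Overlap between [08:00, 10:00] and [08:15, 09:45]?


Meeting A: 480-600 (in minutes from midnight)
Meeting B: 495-585
Overlap start = max(480, 495) = 495
Overlap end = min(600, 585) = 585
Overlap = max(0, 585 - 495) = 90 min

90 minutes


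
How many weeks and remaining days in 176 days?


Weeks: 176 ÷ 7 = 25 remainder 1

25 weeks 1 days


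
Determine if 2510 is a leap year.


No

Rules: divisible by 4 AND (not by 100 OR by 400)
2510 ÷ 4 = 627 remainder 2 → not divisible by 4
Not divisible by 4 → not a leap year


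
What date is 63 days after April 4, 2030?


Start: April 4, 2030
Add 63 days
April 4 → May 1: 30 - 4 + 1 = 27 days (63 - 27 = 36 left)
May 1 → June 1: 31 - 1 + 1 = 31 days (36 - 31 = 5 left)
June 1 + 5 = June 6, 2030

June 6, 2030


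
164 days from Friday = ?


Start: Friday (index 4)
(4 + 164) mod 7
= 168 mod 7
= 0
Index 0 → Monday

Monday


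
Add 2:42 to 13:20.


Start: 800 minutes from midnight
Add: 162 minutes
Total: 962 minutes
Hours: 962 ÷ 60 = 16 remainder 2

16:02


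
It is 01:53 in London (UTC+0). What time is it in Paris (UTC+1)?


02:53

Time difference = UTC+1 - UTC+0 = +1 hours
New hour = (1 + 1) mod 24
= 2 mod 24 = 2
Minutes unchanged → 02:53


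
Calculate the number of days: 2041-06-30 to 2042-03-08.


From June 30, 2041 to March 8, 2042
Rest of June 2041: 30 - 30 = 0
Full months: July 31, August 31, September 30, October 31, November 30, December 31, January 31, February 2042 28
Days into March 2042: 8
Total = 0 + 31 + 31 + 30 + 31 + 30 + 31 + 31 + 28 + 8 = 251 days

251 days


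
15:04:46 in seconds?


Hours: 15 × 3600 = 54000
Minutes: 4 × 60 = 240
Seconds: 46
Total = 54000 + 240 + 46 = 54286

54286 seconds


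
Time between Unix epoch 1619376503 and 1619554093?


177590 seconds (49.3 hours / 2.06 days)

Difference = 1619554093 - 1619376503 = 177590 seconds
In hours: 177590 / 3600 ≈ 49.3
In days: 177590 / 86400 ≈ 2.06


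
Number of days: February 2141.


Month: February (month 2)
February: 28 or 29 (leap year)
2141 leap year? No

28 days


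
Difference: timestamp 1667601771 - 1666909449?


Difference = 1667601771 - 1666909449 = 692322 seconds
In hours: 692322 / 3600 ≈ 192.3
In days: 692322 / 86400 ≈ 8.01

692322 seconds (192.3 hours / 8.01 days)


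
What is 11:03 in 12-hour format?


Hour: 11
11 < 12 → AM

11:03 AM


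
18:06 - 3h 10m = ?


14:56

Start: 1086 minutes from midnight
Subtract: 190 minutes
Remaining: 1086 - 190 = 896
Hours: 14, Minutes: 56


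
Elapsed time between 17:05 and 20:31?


End time in minutes: 20×60 + 31 = 1231
Start time in minutes: 17×60 + 5 = 1025
Difference = 1231 - 1025 = 206 minutes
= 3 hours 26 minutes

3h 26m


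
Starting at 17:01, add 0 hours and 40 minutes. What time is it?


Start: 1021 minutes from midnight
Add: 40 minutes
Total: 1061 minutes
Hours: 1061 ÷ 60 = 17 remainder 41

17:41


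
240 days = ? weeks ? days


34 weeks 2 days

Weeks: 240 ÷ 7 = 34 remainder 2


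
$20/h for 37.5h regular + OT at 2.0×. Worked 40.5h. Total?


$870.00

Regular: 37.5h × $20 = $750.00
Overtime: 40.5 - 37.5 = 3.0h
OT pay: 3.0h × $20 × 2.0 = $120.00
Total = $750.00 + $120.00 = $870.00


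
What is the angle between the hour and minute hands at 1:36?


168.0°

Hour hand = 1×30 + 36×0.5 = 48.0°
Minute hand = 36×6 = 216°
Difference = |48.0 - 216| = 168.0°


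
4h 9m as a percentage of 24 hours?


0.1729 (17.29%)

Total minutes: 4×60 + 9 = 249
Day = 24×60 = 1440 minutes
Fraction = 249/1440 ≈ 0.1729
As a percentage: 249/1440 × 100 ≈ 17.29%


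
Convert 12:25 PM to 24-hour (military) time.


Input: 12:25 PM
12 PM → 12 (noon)

12:25


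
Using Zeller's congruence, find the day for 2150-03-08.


Zeller's congruence:
q=8, m=3, k=50, j=21
h = (8 + ⌊13×4/5⌋ + 50 + ⌊50/4⌋ + ⌊21/4⌋ - 2×21) mod 7
= (8 + 10 + 50 + 12 + 5 - 42) mod 7
= 43 mod 7 = 1
h=1 → Sunday

Sunday


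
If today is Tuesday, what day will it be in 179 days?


Start: Tuesday (index 1)
(1 + 179) mod 7
= 180 mod 7
= 5
Index 5 → Saturday

Saturday


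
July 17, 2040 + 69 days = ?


September 24, 2040

Start: July 17, 2040
Add 69 days
July 17 → August 1: 31 - 17 + 1 = 15 days (69 - 15 = 54 left)
August 1 → September 1: 31 - 1 + 1 = 31 days (54 - 31 = 23 left)
September 1 + 23 = September 24, 2040


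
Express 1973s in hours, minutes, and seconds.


0h 32m 53s

Hours: 1973 ÷ 3600 = 0 remainder 1973
Minutes: 1973 ÷ 60 = 32 remainder 53
Seconds: 53


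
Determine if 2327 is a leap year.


No

Rules: divisible by 4 AND (not by 100 OR by 400)
2327 ÷ 4 = 581 remainder 3 → not divisible by 4
Not divisible by 4 → not a leap year


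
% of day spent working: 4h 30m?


Time: 270 minutes
Day: 1440 minutes
Percentage = (270/1440) × 100 ≈ 18.8%

18.8%


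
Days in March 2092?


Month: March (month 3)
March has 31 days

31 days


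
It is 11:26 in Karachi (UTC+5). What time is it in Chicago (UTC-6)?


00:26

Time difference = UTC-6 - UTC+5 = -11 hours
New hour = (11 -11) mod 24
= 0 mod 24 = 0
Minutes unchanged → 00:26


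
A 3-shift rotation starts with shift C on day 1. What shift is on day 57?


Shift B

Shifts: A, B, C
Start: C (index 2)
Day 57: (2 + 57 - 1) mod 3
= 58 mod 3
= 1
Index 1 → shift B


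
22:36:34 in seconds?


Hours: 22 × 3600 = 79200
Minutes: 36 × 60 = 2160
Seconds: 34
Total = 79200 + 2160 + 34 = 81394

81394 seconds


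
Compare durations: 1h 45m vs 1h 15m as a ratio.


7:5 (1.40)

Duration 1: 105 minutes
Duration 2: 75 minutes
Ratio = 105:75
GCD = 15
Simplified = 7:5
As a decimal: 7/5 = 1.40


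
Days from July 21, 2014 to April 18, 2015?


271 days

From July 21, 2014 to April 18, 2015
Rest of July 2014: 31 - 21 = 10
Full months: August 31, September 30, October 31, November 30, December 31, January 31, February 2015 28, March 31
Days into April 2015: 18
Total = 10 + 31 + 30 + 31 + 30 + 31 + 31 + 28 + 31 + 18 = 271 days


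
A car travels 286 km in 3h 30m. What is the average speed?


Distance: 286 km
Time: 3h 30m = 210 min = 210/60 = 7/2 hours
Speed = 286 ÷ (7/2) = 286 × 2 / 7 = 572/7 ≈ 81.7 km/h

81.7 km/h


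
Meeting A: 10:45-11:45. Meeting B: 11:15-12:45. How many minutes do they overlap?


30 minutes

Meeting A: 645-705 (in minutes from midnight)
Meeting B: 675-765
Overlap start = max(645, 675) = 675
Overlap end = min(705, 765) = 705
Overlap = max(0, 705 - 675) = 30 min


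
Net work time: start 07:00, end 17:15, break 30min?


Total time = (17×60+15) - (7×60+0)
= 1035 - 420 = 615 min
Minus break: 615 - 30 = 585 min
= 9h 45m

9h 45m (585 minutes)


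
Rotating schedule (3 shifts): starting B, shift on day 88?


Shift B

Shifts: A, B, C
Start: B (index 1)
Day 88: (1 + 88 - 1) mod 3
= 88 mod 3
= 1
Index 1 → shift B


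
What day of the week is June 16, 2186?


Zeller's congruence:
q=16, m=6, k=86, j=21
h = (16 + ⌊13×7/5⌋ + 86 + ⌊86/4⌋ + ⌊21/4⌋ - 2×21) mod 7
= (16 + 18 + 86 + 21 + 5 - 42) mod 7
= 104 mod 7 = 6
h=6 → Friday

Friday


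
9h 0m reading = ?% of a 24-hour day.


37.5%

Time: 540 minutes
Day: 1440 minutes
Percentage = (540/1440) × 100 = 37.5%


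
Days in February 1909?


Month: February (month 2)
February: 28 or 29 (leap year)
1909 leap year? No

28 days


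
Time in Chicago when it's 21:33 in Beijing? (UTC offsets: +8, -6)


07:33

Time difference = UTC-6 - UTC+8 = -14 hours
New hour = (21 -14) mod 24
= 7 mod 24 = 7
Minutes unchanged → 07:33


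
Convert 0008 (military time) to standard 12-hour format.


12:08 AM

Hour: 0
0 → 12 AM (midnight)


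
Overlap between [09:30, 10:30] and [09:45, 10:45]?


45 minutes

Meeting A: 570-630 (in minutes from midnight)
Meeting B: 585-645
Overlap start = max(570, 585) = 585
Overlap end = min(630, 645) = 630
Overlap = max(0, 630 - 585) = 45 min


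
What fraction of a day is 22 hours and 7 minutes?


Total minutes: 22×60 + 7 = 1327
Day = 24×60 = 1440 minutes
Fraction = 1327/1440 ≈ 0.9215
As a percentage: 1327/1440 × 100 ≈ 92.15%

0.9215 (92.15%)


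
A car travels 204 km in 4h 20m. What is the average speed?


Distance: 204 km
Time: 4h 20m = 260 min = 260/60 = 13/3 hours
Speed = 204 ÷ (13/3) = 204 × 3 / 13 = 612/13 ≈ 47.1 km/h

47.1 km/h


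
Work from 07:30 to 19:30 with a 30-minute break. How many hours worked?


Total time = (19×60+30) - (7×60+30)
= 1170 - 450 = 720 min
Minus break: 720 - 30 = 690 min
= 11h 30m

11h 30m (690 minutes)


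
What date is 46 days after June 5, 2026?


Start: June 5, 2026
Add 46 days
June 5 → July 1: 30 - 5 + 1 = 26 days (46 - 26 = 20 left)
July 1 + 20 = July 21, 2026

July 21, 2026


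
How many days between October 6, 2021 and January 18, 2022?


From October 6, 2021 to January 18, 2022
Rest of October 2021: 31 - 6 = 25
Full months: November 30, December 31
Days into January 2022: 18
Total = 25 + 30 + 31 + 18 = 104 days

104 days


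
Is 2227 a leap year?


No

Rules: divisible by 4 AND (not by 100 OR by 400)
2227 ÷ 4 = 556 remainder 3 → not divisible by 4
Not divisible by 4 → not a leap year


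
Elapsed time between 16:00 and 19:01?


3h 1m

End time in minutes: 19×60 + 1 = 1141
Start time in minutes: 16×60 + 0 = 960
Difference = 1141 - 960 = 181 minutes
= 3 hours 1 minutes


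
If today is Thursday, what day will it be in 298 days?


Monday

Start: Thursday (index 3)
(3 + 298) mod 7
= 301 mod 7
= 0
Index 0 → Monday
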